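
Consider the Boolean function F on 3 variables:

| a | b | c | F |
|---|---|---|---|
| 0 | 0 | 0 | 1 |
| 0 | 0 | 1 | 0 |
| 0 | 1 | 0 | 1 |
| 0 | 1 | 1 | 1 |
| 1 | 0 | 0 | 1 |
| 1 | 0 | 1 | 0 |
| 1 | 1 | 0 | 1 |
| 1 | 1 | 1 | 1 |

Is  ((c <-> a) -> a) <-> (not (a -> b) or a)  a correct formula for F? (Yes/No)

Test each input against both F and the formula:
  a=0, b=0, c=0: formula gives 1, F = 1 ✓
  a=0, b=0, c=1: formula gives 0, F = 0 ✓
  a=0, b=1, c=0: formula gives 1, F = 1 ✓
  a=0, b=1, c=1: formula gives 0, but F = 1 ✗
Since they disagree at (0,1,1), the expression is not a correct formula for F.

No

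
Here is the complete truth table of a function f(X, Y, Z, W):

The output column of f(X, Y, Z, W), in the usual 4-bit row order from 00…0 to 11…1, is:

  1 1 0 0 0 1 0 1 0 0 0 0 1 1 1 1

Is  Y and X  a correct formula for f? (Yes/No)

Evaluate Y and X on each row and compare to f:
  X=0, Y=0, Z=0, W=0: formula gives 0, but f = 1 ✗
Since they disagree at (0,0,0,0), the expression is not a correct formula for f.

No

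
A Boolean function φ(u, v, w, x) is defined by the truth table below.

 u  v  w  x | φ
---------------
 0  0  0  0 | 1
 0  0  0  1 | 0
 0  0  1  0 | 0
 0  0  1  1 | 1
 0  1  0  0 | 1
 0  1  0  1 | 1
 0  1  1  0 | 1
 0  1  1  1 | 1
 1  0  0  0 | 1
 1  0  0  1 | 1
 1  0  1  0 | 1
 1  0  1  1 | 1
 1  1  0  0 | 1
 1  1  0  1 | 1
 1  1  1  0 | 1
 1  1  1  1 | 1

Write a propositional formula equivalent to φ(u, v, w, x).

The 0-rows are (0,0,0,1), (0,0,1,0). Take each as a conjunction (¬u·¬v·¬w·x, ¬u·¬v·w·¬x), form their disjunction, and complement — that gives a formula that is 1 everywhere φ is.

φ(u, v, w, x) = NOT ((((NOT u AND NOT v) AND NOT w) AND x) OR (((NOT u AND NOT v) AND w) AND NOT x))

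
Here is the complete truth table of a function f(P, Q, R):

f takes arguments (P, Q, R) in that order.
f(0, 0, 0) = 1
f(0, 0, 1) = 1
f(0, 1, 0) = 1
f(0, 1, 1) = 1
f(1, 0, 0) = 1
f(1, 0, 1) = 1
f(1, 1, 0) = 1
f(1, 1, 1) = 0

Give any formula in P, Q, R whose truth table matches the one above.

f(P, Q, R) = ¬((P ∧ Q) ∧ R)

The output is 0 only when every input is 1 — NAND of all inputs.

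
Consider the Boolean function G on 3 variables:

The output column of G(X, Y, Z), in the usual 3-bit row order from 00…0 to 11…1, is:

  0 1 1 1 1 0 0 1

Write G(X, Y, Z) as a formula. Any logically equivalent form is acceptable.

The 0-rows are (0,0,0), (1,0,1), (1,1,0). Take each as a conjunction (¬X·¬Y·¬Z, X·¬Y·Z, X·Y·¬Z), form their disjunction, and complement — that gives a formula that is 1 everywhere G is.

G(X, Y, Z) = not ((((not X and not Y) and not Z) or ((X and not Y) and Z)) or ((X and Y) and not Z))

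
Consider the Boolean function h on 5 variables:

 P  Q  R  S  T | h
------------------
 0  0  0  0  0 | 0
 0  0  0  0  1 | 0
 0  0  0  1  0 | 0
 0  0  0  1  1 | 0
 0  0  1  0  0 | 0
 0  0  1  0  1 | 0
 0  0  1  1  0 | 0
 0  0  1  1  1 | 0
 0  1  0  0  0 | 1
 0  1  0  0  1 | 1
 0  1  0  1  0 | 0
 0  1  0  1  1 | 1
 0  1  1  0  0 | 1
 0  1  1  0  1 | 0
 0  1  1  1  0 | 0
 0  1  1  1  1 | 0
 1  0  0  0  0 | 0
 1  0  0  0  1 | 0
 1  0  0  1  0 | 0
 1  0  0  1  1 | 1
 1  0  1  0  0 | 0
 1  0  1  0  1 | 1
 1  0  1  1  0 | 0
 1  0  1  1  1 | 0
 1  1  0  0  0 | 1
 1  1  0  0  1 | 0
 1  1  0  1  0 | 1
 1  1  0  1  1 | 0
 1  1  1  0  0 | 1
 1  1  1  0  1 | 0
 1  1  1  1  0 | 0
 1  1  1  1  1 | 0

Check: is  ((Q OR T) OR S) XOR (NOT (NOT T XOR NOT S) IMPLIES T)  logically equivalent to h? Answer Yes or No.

Check the formula against h row by row:
  P=0, Q=0, R=0, S=0, T=0: formula gives 0, h = 0 ✓
  P=0, Q=0, R=0, S=0, T=1: formula gives 0, h = 0 ✓
  P=0, Q=0, R=0, S=1, T=0: formula gives 0, h = 0 ✓
  P=0, Q=0, R=0, S=1, T=1: formula gives 0, h = 0 ✓
  …
  P=0, Q=1, R=0, S=0, T=1: formula gives 0, but h = 1 ✗
A single disagreement suffices: at (0,1,0,0,1) they differ, so the formula does not compute h.

No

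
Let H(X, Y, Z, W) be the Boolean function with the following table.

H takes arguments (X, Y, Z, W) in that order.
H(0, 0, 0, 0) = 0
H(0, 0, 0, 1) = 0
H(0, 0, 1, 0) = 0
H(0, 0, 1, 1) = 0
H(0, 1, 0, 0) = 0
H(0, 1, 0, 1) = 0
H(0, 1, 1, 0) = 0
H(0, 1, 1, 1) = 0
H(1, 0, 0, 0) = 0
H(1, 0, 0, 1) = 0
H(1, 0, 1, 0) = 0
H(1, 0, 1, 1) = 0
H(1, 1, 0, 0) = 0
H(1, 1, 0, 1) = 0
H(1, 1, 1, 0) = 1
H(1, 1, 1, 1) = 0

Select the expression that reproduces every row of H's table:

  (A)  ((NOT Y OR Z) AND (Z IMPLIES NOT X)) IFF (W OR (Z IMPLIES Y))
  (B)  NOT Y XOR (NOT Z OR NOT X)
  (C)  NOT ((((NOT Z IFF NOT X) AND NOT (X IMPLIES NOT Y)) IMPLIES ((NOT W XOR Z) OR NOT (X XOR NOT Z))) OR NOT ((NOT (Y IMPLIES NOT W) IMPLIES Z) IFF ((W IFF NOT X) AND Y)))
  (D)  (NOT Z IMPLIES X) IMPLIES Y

(A): at (0,0,0,0) it gives 1, but H = 0 — eliminated.
(B): at (0,1,0,0) it gives 1, but H = 0 — eliminated.
(D): at (0,0,0,0) it gives 1, but H = 0 — eliminated.
Only (C) survives; checking it on all 16 rows confirms it matches H.

C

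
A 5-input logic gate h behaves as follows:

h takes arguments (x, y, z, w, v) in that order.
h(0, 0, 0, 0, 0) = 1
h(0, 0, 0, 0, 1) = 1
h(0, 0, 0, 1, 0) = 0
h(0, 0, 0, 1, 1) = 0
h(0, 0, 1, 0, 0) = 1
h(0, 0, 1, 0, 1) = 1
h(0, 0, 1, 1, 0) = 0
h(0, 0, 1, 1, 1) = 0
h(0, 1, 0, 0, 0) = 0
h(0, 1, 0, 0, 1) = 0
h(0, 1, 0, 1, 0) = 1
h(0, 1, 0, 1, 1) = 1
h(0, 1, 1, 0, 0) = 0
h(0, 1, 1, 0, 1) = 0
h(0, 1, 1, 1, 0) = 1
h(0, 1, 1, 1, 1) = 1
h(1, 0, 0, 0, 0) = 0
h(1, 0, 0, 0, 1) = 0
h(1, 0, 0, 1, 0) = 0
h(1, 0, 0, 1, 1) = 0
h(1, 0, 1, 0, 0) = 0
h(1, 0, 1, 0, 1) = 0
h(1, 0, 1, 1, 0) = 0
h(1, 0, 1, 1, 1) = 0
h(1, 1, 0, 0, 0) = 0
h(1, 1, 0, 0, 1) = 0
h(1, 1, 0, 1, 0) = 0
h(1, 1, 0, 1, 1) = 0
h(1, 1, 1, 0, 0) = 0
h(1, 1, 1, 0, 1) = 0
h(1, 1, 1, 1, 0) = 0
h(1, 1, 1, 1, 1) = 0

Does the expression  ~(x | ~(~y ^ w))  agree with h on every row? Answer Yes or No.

Evaluate ~(x | ~(~y ^ w)) on each row and compare to h:
  x=0, y=0, z=0, w=0, v=0: formula gives 1, h = 1 ✓
  x=0, y=0, z=0, w=0, v=1: formula gives 1, h = 1 ✓
  x=0, y=0, z=0, w=1, v=0: formula gives 0, h = 0 ✓
  x=0, y=0, z=0, w=1, v=1: formula gives 0, h = 0 ✓
  … (the remaining 28 rows also agree.)
No disagreement on any input; they are logically equivalent.

Yes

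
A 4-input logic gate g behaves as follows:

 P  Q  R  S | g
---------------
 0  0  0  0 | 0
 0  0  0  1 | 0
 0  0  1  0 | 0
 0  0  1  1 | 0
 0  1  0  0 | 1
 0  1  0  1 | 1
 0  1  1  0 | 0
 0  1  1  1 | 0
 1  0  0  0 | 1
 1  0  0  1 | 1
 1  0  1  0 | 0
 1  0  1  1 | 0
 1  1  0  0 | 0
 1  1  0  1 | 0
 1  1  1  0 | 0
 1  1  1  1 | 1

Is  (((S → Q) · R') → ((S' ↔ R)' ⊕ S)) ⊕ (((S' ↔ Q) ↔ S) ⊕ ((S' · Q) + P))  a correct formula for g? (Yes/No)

Check the formula against g row by row:
  P=0, Q=0, R=0, S=0: formula gives 0, g = 0 ✓
  P=0, Q=0, R=0, S=1: formula gives 0, g = 0 ✓
  P=0, Q=0, R=1, S=0: formula gives 0, g = 0 ✓
  P=0, Q=0, R=1, S=1: formula gives 0, g = 0 ✓
  P=0, Q=1, R=0, S=0: formula gives 0, but g = 1 ✗
Row (0,1,0,0) is a counterexample, so the formula is not equivalent to g.

No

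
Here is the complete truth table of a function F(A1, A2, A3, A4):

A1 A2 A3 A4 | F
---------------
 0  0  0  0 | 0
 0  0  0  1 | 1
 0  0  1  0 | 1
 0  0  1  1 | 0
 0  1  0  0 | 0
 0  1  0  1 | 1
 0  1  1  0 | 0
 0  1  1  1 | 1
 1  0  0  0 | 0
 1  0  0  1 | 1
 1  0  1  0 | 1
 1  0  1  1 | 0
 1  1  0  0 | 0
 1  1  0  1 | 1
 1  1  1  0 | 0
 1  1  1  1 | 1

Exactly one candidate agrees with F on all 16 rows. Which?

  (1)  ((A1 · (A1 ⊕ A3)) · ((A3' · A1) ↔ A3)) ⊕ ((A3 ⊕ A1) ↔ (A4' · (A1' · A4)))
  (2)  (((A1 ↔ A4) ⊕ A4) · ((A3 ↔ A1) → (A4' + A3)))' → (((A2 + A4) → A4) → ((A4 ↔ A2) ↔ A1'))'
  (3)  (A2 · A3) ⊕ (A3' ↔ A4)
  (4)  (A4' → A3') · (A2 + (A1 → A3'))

3

(1): at (0,0,0,0) it gives 1, but F = 0 — eliminated.
(2): at (0,0,0,0) it gives 1, but F = 0 — eliminated.
(4): at (0,0,0,0) it gives 1, but F = 0 — eliminated.
Only (3) survives; checking it on all 16 rows confirms it matches F.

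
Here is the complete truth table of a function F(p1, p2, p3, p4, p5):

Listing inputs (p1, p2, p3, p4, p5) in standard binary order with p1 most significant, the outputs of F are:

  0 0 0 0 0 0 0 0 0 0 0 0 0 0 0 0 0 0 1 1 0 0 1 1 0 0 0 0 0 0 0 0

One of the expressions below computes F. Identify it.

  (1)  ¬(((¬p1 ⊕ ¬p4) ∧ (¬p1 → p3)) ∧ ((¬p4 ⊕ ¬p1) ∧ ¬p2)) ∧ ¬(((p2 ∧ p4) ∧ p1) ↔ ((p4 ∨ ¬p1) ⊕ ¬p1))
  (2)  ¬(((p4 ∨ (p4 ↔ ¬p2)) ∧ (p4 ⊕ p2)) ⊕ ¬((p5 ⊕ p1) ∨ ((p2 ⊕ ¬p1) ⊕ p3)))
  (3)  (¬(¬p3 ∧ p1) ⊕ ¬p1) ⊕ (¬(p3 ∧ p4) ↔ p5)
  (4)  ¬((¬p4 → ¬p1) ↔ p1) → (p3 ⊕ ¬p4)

1

(2): at (0,0,0,0,0) it gives 1, but F = 0 — eliminated.
(3): at (0,0,0,0,1) it gives 1, but F = 0 — eliminated.
(4): at (0,0,0,0,0) it gives 1, but F = 0 — eliminated.
(1) is the remaining candidate, and it agrees with F on all 32 inputs.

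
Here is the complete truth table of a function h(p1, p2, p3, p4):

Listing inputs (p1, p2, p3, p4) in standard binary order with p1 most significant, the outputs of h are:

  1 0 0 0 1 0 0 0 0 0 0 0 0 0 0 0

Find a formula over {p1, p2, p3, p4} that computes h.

h(p1, p2, p3, p4) = (((¬p1 ∧ ¬p2) ∧ ¬p3) ∧ ¬p4) ∨ (((¬p1 ∧ p2) ∧ ¬p3) ∧ ¬p4)

The 1-rows are (0,0,0,0), (0,1,0,0). Each contributes one minterm — ¬p1·¬p2·¬p3·¬p4; ¬p1·p2·¬p3·¬p4 — and their disjunction is a sum-of-products form of h.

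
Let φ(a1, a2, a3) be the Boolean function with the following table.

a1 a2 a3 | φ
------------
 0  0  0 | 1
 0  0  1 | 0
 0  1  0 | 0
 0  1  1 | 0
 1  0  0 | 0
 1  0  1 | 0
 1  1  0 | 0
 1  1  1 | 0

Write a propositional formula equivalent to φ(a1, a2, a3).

φ(a1, a2, a3) = ¬((a1 ∨ a2) ∨ a3)

The output is 1 only when every input is 0 — NOR of all inputs.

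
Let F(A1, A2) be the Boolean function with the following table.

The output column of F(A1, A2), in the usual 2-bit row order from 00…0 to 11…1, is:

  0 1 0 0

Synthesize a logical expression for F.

1 only at (0,1): NOT A1 AND A2.

F(A1, A2) = A1' · A2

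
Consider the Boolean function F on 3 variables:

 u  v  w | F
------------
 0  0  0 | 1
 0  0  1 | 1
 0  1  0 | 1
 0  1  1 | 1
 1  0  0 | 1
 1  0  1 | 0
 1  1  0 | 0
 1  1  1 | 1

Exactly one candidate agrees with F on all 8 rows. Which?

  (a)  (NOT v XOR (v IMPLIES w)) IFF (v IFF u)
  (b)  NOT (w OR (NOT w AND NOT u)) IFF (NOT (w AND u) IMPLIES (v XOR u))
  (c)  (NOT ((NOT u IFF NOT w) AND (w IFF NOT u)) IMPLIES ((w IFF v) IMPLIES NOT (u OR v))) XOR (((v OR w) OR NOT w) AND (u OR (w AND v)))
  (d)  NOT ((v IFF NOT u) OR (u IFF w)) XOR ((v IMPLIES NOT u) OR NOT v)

(a) fails at (0,0,0): the formula yields 0, F is 1.
(b) fails at (0,1,0): the formula yields 0, F is 1.
(d) fails at (0,0,1): the formula yields 0, F is 1.
That leaves (c). Evaluating it on every row reproduces the table of F exactly.

c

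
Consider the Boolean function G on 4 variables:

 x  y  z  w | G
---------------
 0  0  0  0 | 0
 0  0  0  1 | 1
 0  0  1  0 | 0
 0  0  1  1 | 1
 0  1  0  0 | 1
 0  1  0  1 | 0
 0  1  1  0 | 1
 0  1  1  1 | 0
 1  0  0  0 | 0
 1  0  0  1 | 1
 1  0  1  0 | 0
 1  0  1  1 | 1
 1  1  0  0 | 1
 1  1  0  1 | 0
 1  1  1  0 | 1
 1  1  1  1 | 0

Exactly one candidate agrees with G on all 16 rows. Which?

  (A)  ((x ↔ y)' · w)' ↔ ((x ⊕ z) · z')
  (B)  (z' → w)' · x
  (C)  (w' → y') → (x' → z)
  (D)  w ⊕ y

(A): at (0,0,0,1) it gives 0, but G = 1 — eliminated.
(B): at (0,0,0,1) it gives 0, but G = 1 — eliminated.
(C): at (0,0,0,1) it gives 0, but G = 1 — eliminated.
(D) is the remaining candidate, and it agrees with G on all 16 inputs.

D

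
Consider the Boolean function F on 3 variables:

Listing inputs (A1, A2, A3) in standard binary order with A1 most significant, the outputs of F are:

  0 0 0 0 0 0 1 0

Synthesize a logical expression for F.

F is 1 on exactly one input, (1,1,0), whose minterm is A1·A2·¬A3. So F is just that conjunction.

F(A1, A2, A3) = (A1 AND A2) AND NOT A3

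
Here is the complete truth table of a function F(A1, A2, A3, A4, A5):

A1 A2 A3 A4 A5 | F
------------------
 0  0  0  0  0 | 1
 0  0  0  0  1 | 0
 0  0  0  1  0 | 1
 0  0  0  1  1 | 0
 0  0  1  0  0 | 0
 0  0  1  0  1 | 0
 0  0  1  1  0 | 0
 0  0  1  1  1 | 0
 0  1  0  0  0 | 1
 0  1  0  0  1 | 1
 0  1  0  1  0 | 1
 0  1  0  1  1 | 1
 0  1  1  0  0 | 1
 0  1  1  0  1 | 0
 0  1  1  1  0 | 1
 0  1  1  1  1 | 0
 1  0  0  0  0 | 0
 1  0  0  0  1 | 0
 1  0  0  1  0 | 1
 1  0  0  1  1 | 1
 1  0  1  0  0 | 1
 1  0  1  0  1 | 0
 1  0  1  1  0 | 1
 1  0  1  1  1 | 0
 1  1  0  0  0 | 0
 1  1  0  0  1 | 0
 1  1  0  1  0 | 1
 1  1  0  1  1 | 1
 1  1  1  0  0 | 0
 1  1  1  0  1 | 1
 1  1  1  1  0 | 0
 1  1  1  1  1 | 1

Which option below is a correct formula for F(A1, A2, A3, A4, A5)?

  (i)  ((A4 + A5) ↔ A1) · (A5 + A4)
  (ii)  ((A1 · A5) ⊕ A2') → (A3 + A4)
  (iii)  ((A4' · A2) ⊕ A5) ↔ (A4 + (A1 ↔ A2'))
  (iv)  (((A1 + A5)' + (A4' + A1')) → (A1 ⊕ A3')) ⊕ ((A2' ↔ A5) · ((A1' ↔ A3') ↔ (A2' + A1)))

(i): at (0,0,0,0,0) it gives 0, but F = 1 — eliminated.
(ii): at (0,0,0,0,0) it gives 0, but F = 1 — eliminated.
(iii): at (0,0,0,1,0) it gives 0, but F = 1 — eliminated.
(iv) is the remaining candidate, and it agrees with F on all 32 inputs.

iv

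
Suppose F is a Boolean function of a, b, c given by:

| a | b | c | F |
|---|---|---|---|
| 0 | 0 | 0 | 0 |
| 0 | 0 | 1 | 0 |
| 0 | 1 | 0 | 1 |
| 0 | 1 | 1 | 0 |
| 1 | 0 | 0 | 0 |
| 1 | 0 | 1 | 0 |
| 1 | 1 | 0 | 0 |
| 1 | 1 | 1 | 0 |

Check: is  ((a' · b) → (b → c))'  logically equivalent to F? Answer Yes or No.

Check the formula against F row by row:
  a=0, b=0, c=0: formula gives 0, F = 0 ✓
  a=0, b=0, c=1: formula gives 0, F = 0 ✓
  a=0, b=1, c=0: formula gives 1, F = 1 ✓
  a=0, b=1, c=1: formula gives 0, F = 0 ✓
  a=1, b=0, c=0: formula gives 0, F = 0 ✓
  … (the remaining 3 rows also agree.)
All 8 rows match — the expression computes F exactly.

Yes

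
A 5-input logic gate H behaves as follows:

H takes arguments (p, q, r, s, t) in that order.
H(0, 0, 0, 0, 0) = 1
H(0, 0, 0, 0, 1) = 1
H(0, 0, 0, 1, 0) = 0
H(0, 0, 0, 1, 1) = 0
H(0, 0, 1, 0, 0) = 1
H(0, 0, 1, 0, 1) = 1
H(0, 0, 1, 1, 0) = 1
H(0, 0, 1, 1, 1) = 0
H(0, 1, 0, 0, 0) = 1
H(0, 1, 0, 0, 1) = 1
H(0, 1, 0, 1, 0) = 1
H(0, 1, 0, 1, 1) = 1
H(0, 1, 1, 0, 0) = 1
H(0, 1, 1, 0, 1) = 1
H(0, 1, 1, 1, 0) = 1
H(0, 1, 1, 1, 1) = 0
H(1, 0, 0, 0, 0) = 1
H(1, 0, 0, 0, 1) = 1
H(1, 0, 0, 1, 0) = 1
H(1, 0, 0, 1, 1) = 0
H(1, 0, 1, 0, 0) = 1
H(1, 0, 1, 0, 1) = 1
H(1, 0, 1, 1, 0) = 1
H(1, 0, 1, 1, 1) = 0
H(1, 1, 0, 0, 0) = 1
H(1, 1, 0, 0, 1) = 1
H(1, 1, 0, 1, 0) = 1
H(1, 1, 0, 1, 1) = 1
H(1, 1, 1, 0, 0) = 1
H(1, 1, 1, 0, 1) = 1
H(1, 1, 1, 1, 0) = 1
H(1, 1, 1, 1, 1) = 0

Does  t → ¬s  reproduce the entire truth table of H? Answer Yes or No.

No

Check the formula against H row by row:
  p=0, q=0, r=0, s=0, t=0: formula gives 1, H = 1 ✓
  p=0, q=0, r=0, s=0, t=1: formula gives 1, H = 1 ✓
  p=0, q=0, r=0, s=1, t=0: formula gives 1, but H = 0 ✗
Row (0,0,0,1,0) is a counterexample, so the formula is not equivalent to H.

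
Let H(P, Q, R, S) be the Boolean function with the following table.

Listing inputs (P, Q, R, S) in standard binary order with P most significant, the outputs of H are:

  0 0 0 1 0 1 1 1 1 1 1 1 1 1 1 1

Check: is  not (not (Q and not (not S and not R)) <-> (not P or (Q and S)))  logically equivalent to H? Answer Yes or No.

No

Evaluate not (not (Q and not (not S and not R)) <-> (not P or (Q and S))) on each row and compare to H:
  P=0, Q=0, R=0, S=0: formula gives 0, H = 0 ✓
  P=0, Q=0, R=0, S=1: formula gives 0, H = 0 ✓
  P=0, Q=0, R=1, S=0: formula gives 0, H = 0 ✓
  P=0, Q=0, R=1, S=1: formula gives 0, but H = 1 ✗
Row (0,0,1,1) is a counterexample, so the formula is not equivalent to H.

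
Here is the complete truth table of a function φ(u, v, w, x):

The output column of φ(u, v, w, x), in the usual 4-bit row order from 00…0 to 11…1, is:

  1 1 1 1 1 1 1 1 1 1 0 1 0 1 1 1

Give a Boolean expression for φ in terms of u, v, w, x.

φ(u, v, w, x) = ~((((u & ~v) & w) & ~x) | (((u & v) & ~w) & ~x))

There are just 2 zero rows: (1,0,1,0), (1,1,0,0). Their minterms are u·¬v·w·¬x, u·v·¬w·¬x; the OR of those covers precisely the 0-outputs, and negating it yields φ.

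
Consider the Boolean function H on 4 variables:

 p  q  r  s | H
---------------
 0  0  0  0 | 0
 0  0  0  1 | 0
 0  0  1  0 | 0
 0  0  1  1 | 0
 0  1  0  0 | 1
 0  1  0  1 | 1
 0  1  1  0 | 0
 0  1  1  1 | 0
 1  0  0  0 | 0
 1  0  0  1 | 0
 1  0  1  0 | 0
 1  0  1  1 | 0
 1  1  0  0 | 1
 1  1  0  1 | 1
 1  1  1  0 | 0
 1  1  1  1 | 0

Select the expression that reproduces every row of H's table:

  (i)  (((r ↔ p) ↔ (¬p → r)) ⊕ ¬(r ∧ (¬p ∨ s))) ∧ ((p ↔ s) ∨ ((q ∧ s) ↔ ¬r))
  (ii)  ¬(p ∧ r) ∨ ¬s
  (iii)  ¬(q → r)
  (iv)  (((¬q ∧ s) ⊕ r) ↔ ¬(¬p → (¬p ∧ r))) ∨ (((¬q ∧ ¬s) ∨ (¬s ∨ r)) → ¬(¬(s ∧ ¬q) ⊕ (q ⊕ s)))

iii

(i): at (0,0,0,0) it gives 1, but H = 0 — eliminated.
(ii): at (0,0,0,0) it gives 1, but H = 0 — eliminated.
(iv): at (0,0,0,1) it gives 1, but H = 0 — eliminated.
Only (iii) survives; checking it on all 16 rows confirms it matches H.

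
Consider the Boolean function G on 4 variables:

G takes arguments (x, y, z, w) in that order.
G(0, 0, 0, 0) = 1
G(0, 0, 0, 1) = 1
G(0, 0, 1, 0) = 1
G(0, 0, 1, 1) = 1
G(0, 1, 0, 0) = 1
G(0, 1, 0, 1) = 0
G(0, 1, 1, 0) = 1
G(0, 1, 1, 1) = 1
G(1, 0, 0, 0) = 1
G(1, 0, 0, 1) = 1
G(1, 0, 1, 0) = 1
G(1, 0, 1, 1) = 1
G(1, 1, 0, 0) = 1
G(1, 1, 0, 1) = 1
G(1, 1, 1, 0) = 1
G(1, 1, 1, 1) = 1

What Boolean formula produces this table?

Only row (0,1,0,1) gives 0. So G is 1 everywhere except there — the complement of the minterm ¬x·y·¬z·w.

G(x, y, z, w) = not (((not x and y) and not z) and w)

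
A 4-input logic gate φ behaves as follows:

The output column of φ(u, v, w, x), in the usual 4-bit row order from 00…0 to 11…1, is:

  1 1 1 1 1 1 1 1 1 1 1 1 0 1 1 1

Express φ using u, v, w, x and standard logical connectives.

φ(u, v, w, x) = NOT (((u AND v) AND NOT w) AND NOT x)

φ is 0 on exactly one input, (1,1,0,0), whose minterm is u·v·¬w·¬x. So φ is the negation of that single conjunction.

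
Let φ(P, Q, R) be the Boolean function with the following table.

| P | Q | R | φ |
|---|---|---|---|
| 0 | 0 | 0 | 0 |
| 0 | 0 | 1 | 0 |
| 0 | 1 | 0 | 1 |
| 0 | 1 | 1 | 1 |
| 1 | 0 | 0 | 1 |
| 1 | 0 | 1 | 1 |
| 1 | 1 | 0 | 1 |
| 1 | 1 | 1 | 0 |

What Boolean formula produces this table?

φ(P, Q, R) = not ((((not P and not Q) and not R) or ((not P and not Q) and R)) or ((P and Q) and R))

φ is 0 on only 3 rows — (0,0,0), (0,0,1), (1,1,1). Writing each as a minterm (¬P·¬Q·¬R, ¬P·¬Q·R, P·Q·R) and OR-ing them characterizes exactly where φ=0, so φ is the negation of that disjunction.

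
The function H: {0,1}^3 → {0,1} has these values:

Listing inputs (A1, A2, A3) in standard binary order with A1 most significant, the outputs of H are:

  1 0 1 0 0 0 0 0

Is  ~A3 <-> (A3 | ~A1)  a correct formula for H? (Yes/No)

Evaluate ~A3 <-> (A3 | ~A1) on each row and compare to H:
  A1=0, A2=0, A3=0: formula gives 1, H = 1 ✓
  A1=0, A2=0, A3=1: formula gives 0, H = 0 ✓
  A1=0, A2=1, A3=0: formula gives 1, H = 1 ✓
  A1=0, A2=1, A3=1: formula gives 0, H = 0 ✓
  A1=1, A2=0, A3=0: formula gives 0, H = 0 ✓
  …and likewise for the remaining 3 rows.
All 8 rows match — the expression computes H exactly.

Yes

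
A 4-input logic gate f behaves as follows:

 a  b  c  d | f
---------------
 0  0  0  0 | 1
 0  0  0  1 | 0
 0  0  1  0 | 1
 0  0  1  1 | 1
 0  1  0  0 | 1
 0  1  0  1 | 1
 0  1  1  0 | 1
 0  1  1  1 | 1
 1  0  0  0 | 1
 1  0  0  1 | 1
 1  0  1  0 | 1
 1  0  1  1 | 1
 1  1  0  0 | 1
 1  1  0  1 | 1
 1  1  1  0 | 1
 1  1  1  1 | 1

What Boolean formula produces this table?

Only row (0,0,0,1) gives 0. So f is 1 everywhere except there — the complement of the minterm ¬a·¬b·¬c·d.

f(a, b, c, d) = ~(((~a & ~b) & ~c) & d)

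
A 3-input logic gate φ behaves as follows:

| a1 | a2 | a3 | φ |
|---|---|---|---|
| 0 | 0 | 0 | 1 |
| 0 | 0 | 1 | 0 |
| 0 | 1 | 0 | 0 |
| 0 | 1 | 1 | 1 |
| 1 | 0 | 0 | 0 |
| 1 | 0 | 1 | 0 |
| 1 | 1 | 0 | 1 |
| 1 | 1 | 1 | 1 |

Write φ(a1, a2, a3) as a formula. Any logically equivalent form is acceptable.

φ(a1, a2, a3) = ((((NOT a1 AND NOT a2) AND NOT a3) OR ((NOT a1 AND a2) AND a3)) OR ((a1 AND a2) AND NOT a3)) OR ((a1 AND a2) AND a3)

The 1-rows are (0,0,0), (0,1,1), (1,1,0), (1,1,1). Each contributes one minterm — ¬a1·¬a2·¬a3; ¬a1·a2·a3; a1·a2·¬a3; a1·a2·a3 — and their disjunction is a sum-of-products form of φ.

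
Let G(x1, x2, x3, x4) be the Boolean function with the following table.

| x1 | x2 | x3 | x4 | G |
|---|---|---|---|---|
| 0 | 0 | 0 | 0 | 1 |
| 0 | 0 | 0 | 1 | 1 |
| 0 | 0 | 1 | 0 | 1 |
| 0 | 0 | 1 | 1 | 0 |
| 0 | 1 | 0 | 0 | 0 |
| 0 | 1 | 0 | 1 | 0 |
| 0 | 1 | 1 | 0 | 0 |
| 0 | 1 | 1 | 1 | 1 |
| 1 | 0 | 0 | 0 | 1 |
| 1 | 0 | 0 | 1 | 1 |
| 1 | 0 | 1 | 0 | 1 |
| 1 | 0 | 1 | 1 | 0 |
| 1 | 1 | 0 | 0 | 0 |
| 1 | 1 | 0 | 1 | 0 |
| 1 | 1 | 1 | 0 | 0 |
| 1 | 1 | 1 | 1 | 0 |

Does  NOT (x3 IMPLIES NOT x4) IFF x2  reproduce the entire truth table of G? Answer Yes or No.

Evaluate NOT (x3 IMPLIES NOT x4) IFF x2 on each row and compare to G:
  x1=0, x2=0, x3=0, x4=0: formula gives 1, G = 1 ✓
  x1=0, x2=0, x3=0, x4=1: formula gives 1, G = 1 ✓
  x1=0, x2=0, x3=1, x4=0: formula gives 1, G = 1 ✓
  x1=0, x2=0, x3=1, x4=1: formula gives 0, G = 0 ✓
  …
  x1=1, x2=1, x3=1, x4=1: formula gives 1, but G = 0 ✗
A single disagreement suffices: at (1,1,1,1) they differ, so the formula does not compute G.

No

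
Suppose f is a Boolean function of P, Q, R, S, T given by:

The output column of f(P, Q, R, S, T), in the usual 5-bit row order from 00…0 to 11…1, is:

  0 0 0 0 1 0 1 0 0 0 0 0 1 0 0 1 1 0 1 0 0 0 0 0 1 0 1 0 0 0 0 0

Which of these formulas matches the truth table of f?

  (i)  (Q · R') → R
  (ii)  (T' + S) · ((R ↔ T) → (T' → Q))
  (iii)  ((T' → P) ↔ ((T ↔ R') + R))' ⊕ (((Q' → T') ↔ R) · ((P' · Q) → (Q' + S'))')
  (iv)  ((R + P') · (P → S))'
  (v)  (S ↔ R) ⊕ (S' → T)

iii

(i) disagrees with f on (0,0,0,0,0) (formula → 1, table → 0); rule it out.
(ii) disagrees with f on (0,0,0,1,1) (formula → 1, table → 0); rule it out.
(iv) disagrees with f on (0,0,1,0,0) (formula → 0, table → 1); rule it out.
(v) disagrees with f on (0,0,0,0,0) (formula → 1, table → 0); rule it out.
That leaves (iii). Evaluating it on every row reproduces the table of f exactly.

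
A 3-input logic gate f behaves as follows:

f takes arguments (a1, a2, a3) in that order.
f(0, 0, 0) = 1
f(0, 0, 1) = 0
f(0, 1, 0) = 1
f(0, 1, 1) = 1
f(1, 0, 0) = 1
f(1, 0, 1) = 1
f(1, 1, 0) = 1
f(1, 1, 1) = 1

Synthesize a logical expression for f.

f is 0 on exactly one input, (0,0,1), whose minterm is ¬a1·¬a2·a3. So f is the negation of that single conjunction.

f(a1, a2, a3) = not ((not a1 and not a2) and a3)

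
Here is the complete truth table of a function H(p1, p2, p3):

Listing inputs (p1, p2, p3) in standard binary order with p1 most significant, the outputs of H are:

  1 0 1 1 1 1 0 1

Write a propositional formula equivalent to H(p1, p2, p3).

H(p1, p2, p3) = NOT (((NOT p1 AND NOT p2) AND p3) OR ((p1 AND p2) AND NOT p3))

There are just 2 zero rows: (0,0,1), (1,1,0). Their minterms are ¬p1·¬p2·p3, p1·p2·¬p3; the OR of those covers precisely the 0-outputs, and negating it yields H.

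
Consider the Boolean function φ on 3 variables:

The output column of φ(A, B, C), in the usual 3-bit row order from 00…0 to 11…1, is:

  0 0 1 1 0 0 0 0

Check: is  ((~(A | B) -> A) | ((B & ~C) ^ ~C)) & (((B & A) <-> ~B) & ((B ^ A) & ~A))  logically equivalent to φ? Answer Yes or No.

Yes

Check the formula against φ row by row:
  A=0, B=0, C=0: formula gives 0, φ = 0 ✓
  A=0, B=0, C=1: formula gives 0, φ = 0 ✓
  A=0, B=1, C=0: formula gives 1, φ = 1 ✓
  A=0, B=1, C=1: formula gives 1, φ = 1 ✓
  A=1, B=0, C=0: formula gives 0, φ = 0 ✓
  …and likewise for the remaining 3 rows.
All 8 rows match — the expression computes φ exactly.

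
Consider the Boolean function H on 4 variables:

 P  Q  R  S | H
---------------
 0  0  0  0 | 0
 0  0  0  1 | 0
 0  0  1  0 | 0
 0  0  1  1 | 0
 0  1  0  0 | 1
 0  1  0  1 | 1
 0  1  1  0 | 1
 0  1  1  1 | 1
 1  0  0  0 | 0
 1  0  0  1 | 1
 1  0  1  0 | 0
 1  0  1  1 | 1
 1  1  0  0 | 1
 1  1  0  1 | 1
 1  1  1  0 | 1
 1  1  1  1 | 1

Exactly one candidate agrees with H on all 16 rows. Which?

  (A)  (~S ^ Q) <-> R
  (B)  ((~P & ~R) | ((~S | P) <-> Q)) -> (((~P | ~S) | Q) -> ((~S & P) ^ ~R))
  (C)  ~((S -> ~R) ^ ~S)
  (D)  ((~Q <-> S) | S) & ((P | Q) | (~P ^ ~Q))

D

(A) fails at (0,0,0,1): the formula yields 1, H is 0.
(B) fails at (0,0,0,0): the formula yields 1, H is 0.
(C) fails at (0,0,0,0): the formula yields 1, H is 0.
(D) is the remaining candidate, and it agrees with H on all 16 inputs.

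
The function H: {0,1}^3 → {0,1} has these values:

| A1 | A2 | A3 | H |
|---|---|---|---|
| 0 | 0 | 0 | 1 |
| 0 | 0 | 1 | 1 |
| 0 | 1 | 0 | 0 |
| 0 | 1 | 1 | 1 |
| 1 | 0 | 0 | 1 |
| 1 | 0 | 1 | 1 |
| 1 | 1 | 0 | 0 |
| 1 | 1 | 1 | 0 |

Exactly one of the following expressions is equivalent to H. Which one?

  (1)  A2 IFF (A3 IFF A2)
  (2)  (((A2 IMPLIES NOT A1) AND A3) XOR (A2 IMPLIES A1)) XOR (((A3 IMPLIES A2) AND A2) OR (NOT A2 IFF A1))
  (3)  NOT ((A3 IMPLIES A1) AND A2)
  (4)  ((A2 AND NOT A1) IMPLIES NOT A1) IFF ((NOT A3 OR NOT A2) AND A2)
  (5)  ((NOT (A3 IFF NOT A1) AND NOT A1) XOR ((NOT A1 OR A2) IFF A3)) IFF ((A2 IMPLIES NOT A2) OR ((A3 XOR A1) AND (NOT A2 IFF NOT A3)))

3

(1) disagrees with H on (0,0,0) (formula → 0, table → 1); rule it out.
(2) disagrees with H on (0,0,1) (formula → 0, table → 1); rule it out.
(4) disagrees with H on (0,0,0) (formula → 0, table → 1); rule it out.
(5) disagrees with H on (1,0,1) (formula → 0, table → 1); rule it out.
Only (3) survives; checking it on all 8 rows confirms it matches H.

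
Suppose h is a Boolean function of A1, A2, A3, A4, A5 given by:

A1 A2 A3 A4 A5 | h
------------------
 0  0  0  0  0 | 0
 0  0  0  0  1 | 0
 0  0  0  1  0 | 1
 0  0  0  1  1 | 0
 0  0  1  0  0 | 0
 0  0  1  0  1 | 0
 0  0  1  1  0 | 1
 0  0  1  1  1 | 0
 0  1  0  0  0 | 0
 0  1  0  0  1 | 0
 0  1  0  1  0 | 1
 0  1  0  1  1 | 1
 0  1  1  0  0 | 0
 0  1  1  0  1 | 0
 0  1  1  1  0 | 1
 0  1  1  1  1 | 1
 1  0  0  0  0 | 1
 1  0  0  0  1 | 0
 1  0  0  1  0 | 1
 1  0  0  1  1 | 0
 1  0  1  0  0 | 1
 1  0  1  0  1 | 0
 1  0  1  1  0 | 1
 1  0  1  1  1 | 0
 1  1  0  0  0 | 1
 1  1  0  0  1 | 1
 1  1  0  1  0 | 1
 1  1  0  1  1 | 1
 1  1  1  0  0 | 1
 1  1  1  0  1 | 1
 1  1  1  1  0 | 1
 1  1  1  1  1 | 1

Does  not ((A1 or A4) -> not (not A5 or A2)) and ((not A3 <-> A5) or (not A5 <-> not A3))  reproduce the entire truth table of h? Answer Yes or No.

Check the formula against h row by row:
  A1=0, A2=0, A3=0, A4=0, A5=0: formula gives 0, h = 0 ✓
  A1=0, A2=0, A3=0, A4=0, A5=1: formula gives 0, h = 0 ✓
  A1=0, A2=0, A3=0, A4=1, A5=0: formula gives 1, h = 1 ✓
  A1=0, A2=0, A3=0, A4=1, A5=1: formula gives 0, h = 0 ✓
  … (the remaining 28 rows also agree.)
No disagreement on any input; they are logically equivalent.

Yes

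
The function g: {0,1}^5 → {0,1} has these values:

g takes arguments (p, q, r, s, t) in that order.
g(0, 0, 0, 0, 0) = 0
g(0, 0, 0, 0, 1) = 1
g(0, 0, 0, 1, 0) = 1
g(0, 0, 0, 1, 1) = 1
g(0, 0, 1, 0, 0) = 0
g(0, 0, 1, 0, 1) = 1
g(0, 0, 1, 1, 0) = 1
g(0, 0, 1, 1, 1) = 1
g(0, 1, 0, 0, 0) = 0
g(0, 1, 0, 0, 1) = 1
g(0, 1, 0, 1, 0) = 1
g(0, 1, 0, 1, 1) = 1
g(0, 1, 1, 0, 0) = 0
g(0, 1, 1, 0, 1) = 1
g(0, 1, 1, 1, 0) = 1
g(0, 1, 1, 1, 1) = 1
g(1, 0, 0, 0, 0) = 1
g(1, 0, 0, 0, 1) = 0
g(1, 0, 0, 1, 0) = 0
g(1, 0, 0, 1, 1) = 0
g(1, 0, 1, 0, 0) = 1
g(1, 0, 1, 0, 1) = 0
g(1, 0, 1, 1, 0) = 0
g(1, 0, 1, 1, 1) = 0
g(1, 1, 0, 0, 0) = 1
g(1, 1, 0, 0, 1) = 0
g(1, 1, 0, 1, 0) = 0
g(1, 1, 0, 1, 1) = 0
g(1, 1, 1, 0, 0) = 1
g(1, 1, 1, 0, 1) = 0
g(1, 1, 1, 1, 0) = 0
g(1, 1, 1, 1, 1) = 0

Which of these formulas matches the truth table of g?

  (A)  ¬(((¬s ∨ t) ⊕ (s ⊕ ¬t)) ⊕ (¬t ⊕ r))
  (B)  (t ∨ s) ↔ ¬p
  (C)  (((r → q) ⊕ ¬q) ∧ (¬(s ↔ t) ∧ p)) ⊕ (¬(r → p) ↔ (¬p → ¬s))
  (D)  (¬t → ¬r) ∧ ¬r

B

(A) disagrees with g on (0,0,0,0,1) (formula → 0, table → 1); rule it out.
(C) disagrees with g on (0,0,0,0,1) (formula → 0, table → 1); rule it out.
(D) disagrees with g on (0,0,0,0,0) (formula → 1, table → 0); rule it out.
Only (B) survives; checking it on all 32 rows confirms it matches g.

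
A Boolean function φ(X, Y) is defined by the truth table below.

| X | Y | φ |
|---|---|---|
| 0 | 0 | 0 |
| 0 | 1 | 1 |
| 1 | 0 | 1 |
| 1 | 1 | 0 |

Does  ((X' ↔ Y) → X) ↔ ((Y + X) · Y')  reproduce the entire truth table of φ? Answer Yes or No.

Yes

Test each input against both φ and the formula:
  X=0, Y=0: formula gives 0, φ = 0 ✓
  X=0, Y=1: formula gives 1, φ = 1 ✓
  X=1, Y=0: formula gives 1, φ = 1 ✓
  X=1, Y=1: formula gives 0, φ = 0 ✓
All 4 rows match — the expression computes φ exactly.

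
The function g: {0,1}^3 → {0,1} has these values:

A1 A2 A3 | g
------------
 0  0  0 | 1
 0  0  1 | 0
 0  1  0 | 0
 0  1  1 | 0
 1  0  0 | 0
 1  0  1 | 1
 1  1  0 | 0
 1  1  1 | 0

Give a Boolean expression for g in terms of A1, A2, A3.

g(A1, A2, A3) = ((NOT A1 AND NOT A2) AND NOT A3) OR ((A1 AND NOT A2) AND A3)

g=1 on 2 inputs: (0,0,0), (1,0,1). Reading each as a conjunction of literals (¬A1·¬A2·¬A3, A1·¬A2·A3) and taking the OR gives the canonical DNF.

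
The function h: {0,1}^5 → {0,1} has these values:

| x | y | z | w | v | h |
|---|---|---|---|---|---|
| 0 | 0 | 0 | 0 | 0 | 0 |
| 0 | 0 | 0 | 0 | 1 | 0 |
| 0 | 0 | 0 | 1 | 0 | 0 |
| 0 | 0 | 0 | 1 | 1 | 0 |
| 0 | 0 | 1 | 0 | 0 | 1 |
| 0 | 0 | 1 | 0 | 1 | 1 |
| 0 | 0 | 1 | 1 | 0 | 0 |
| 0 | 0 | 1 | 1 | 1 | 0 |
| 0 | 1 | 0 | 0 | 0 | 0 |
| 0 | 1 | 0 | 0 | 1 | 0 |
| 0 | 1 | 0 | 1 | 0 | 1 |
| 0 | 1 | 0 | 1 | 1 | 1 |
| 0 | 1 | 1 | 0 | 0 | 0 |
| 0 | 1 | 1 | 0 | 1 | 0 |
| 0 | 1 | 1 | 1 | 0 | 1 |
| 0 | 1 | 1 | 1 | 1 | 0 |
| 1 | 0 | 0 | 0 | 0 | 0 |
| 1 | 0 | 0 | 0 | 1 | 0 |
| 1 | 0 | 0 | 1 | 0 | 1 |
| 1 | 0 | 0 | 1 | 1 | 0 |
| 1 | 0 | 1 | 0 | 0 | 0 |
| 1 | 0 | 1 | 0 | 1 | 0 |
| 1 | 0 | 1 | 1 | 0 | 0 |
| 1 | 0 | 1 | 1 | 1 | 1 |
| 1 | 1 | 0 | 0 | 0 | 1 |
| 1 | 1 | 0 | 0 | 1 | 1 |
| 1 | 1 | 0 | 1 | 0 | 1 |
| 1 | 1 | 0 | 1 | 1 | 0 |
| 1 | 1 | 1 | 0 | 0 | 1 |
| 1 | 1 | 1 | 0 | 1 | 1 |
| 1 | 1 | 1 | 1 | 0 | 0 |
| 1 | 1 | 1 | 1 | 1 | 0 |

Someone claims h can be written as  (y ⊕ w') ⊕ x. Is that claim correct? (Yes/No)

Test each input against both h and the formula:
  x=0, y=0, z=0, w=0, v=0: formula gives 1, but h = 0 ✗
A single disagreement suffices: at (0,0,0,0,0) they differ, so the formula does not compute h.

No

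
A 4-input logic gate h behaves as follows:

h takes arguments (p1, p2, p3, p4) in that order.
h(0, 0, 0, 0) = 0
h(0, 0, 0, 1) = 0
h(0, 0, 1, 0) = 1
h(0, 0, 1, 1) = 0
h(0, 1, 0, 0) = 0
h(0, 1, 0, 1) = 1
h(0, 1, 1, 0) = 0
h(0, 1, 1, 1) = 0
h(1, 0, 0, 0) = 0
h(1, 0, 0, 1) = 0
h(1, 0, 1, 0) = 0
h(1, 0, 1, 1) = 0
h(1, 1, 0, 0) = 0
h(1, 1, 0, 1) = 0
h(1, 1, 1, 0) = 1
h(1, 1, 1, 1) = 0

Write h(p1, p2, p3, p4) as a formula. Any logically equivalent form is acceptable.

h(p1, p2, p3, p4) = ((((p1' · p2') · p3) · p4') + (((p1' · p2) · p3') · p4)) + (((p1 · p2) · p3) · p4')

The 1-rows are (0,0,1,0), (0,1,0,1), (1,1,1,0). Each contributes one minterm — ¬p1·¬p2·p3·¬p4; ¬p1·p2·¬p3·p4; p1·p2·p3·¬p4 — and their disjunction is a sum-of-products form of h.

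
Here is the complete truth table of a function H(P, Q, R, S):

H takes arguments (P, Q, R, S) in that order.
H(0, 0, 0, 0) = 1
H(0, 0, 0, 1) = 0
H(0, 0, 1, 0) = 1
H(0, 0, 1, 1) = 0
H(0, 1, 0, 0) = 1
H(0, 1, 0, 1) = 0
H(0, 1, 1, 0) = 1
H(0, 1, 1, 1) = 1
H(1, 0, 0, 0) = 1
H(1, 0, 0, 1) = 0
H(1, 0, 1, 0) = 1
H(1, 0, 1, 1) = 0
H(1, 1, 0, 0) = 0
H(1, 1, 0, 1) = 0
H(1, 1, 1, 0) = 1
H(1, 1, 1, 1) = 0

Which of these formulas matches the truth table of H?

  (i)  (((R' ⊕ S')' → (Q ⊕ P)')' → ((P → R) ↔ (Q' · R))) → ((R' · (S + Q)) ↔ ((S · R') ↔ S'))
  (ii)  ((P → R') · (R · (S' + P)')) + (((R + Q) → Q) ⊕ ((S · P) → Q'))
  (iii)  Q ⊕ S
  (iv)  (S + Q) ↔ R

(ii): at (0,0,0,0) it gives 0, but H = 1 — eliminated.
(iii): at (0,0,0,0) it gives 0, but H = 1 — eliminated.
(iv): at (0,0,1,0) it gives 0, but H = 1 — eliminated.
(i) is the remaining candidate, and it agrees with H on all 16 inputs.

i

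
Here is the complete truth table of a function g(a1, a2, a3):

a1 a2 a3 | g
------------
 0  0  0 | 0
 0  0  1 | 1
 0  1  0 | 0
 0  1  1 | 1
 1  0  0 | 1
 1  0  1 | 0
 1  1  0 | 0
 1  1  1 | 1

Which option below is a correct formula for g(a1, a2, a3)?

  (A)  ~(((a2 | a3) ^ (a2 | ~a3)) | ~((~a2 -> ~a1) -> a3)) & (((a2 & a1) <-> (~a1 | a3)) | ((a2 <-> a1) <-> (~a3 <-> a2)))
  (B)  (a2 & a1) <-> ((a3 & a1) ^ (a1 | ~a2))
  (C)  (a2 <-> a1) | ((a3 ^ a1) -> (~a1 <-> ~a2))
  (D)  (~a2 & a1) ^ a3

D

(A) fails at (0,0,1): the formula yields 0, g is 1.
(B) fails at (0,0,1): the formula yields 0, g is 1.
(C) fails at (0,0,0): the formula yields 1, g is 0.
(D) is the remaining candidate, and it agrees with g on all 8 inputs.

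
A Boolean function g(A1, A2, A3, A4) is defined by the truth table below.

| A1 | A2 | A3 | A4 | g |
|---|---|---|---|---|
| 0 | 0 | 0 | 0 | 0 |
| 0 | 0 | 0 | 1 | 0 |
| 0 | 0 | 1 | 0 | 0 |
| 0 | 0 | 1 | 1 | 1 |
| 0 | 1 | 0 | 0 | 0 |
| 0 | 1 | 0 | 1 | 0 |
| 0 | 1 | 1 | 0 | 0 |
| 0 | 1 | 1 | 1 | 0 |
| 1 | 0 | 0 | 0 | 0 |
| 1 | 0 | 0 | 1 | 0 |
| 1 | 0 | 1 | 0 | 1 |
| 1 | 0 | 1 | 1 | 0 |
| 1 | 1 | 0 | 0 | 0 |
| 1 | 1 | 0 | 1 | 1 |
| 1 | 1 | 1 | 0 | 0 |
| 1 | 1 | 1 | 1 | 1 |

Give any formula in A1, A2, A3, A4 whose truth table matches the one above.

g(A1, A2, A3, A4) = (((((NOT A1 AND NOT A2) AND A3) AND A4) OR (((A1 AND NOT A2) AND A3) AND NOT A4)) OR (((A1 AND A2) AND NOT A3) AND A4)) OR (((A1 AND A2) AND A3) AND A4)

The 1-rows are (0,0,1,1), (1,0,1,0), (1,1,0,1), (1,1,1,1). Each contributes one minterm — ¬A1·¬A2·A3·A4; A1·¬A2·A3·¬A4; A1·A2·¬A3·A4; A1·A2·A3·A4 — and their disjunction is a sum-of-products form of g.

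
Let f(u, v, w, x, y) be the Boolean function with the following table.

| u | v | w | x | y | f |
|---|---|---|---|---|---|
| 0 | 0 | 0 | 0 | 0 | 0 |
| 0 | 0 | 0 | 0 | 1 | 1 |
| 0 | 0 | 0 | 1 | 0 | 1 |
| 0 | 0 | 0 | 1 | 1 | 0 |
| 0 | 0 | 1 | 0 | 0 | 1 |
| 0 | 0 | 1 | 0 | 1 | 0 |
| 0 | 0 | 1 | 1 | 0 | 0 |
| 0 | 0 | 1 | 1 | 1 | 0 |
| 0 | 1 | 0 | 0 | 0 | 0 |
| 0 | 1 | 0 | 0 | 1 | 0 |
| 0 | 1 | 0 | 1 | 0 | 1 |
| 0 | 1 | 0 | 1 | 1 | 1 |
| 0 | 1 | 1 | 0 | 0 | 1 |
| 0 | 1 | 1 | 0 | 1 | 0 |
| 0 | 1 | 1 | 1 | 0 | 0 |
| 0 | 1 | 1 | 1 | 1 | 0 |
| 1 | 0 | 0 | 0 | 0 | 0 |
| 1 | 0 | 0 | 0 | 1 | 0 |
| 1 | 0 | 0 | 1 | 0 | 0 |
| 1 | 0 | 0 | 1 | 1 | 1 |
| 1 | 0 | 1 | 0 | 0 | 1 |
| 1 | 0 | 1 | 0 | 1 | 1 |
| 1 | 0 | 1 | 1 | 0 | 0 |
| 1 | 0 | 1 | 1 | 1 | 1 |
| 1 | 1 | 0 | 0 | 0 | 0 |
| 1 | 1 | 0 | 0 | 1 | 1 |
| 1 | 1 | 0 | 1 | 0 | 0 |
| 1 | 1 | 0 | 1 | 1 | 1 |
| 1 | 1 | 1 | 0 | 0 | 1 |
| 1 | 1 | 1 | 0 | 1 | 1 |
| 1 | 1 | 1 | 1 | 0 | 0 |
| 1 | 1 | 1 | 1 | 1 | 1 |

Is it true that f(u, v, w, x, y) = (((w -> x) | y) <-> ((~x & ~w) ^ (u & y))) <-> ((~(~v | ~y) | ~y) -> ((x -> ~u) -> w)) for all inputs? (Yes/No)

Yes

Test each input against both f and the formula:
  u=0, v=0, w=0, x=0, y=0: formula gives 0, f = 0 ✓
  u=0, v=0, w=0, x=0, y=1: formula gives 1, f = 1 ✓
  u=0, v=0, w=0, x=1, y=0: formula gives 1, f = 1 ✓
  u=0, v=0, w=0, x=1, y=1: formula gives 0, f = 0 ✓
  …and likewise for the remaining 28 rows.
All 32 rows match — the expression computes f exactly.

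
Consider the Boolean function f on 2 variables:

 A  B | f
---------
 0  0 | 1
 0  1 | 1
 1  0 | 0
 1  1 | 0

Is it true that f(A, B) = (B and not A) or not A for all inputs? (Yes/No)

Check the formula against f row by row:
  A=0, B=0: formula gives 1, f = 1 ✓
  A=0, B=1: formula gives 1, f = 1 ✓
  A=1, B=0: formula gives 0, f = 0 ✓
  A=1, B=1: formula gives 0, f = 0 ✓
No disagreement on any input; they are logically equivalent.

Yes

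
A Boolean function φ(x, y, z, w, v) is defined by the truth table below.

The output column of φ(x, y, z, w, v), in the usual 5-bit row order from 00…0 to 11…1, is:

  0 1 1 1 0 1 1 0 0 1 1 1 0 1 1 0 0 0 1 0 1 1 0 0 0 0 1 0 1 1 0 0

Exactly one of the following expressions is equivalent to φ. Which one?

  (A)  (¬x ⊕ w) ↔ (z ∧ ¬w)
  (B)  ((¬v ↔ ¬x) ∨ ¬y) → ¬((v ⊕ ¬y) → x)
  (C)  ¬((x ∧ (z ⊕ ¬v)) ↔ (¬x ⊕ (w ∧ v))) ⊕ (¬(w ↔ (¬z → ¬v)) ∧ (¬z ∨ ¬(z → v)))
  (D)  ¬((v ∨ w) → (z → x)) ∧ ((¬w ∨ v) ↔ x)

(A) fails at (0,0,0,0,1): the formula yields 0, φ is 1.
(B) fails at (0,0,0,0,0): the formula yields 1, φ is 0.
(D) fails at (0,0,0,0,1): the formula yields 0, φ is 1.
That leaves (C). Evaluating it on every row reproduces the table of φ exactly.

C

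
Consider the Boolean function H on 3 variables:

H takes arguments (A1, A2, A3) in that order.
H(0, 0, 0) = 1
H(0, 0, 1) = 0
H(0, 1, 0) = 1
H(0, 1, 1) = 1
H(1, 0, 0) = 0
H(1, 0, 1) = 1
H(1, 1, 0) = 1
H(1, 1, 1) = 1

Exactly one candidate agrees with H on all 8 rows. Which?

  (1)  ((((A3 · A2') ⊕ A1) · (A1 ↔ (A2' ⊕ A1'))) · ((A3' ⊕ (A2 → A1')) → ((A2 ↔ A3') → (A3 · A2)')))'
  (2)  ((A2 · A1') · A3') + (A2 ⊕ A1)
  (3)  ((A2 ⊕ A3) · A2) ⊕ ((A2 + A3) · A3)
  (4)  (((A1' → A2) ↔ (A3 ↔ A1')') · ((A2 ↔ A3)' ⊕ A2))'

1

(2) disagrees with H on (0,0,0) (formula → 0, table → 1); rule it out.
(3) disagrees with H on (0,0,0) (formula → 0, table → 1); rule it out.
(4) disagrees with H on (1,0,0) (formula → 1, table → 0); rule it out.
Only (1) survives; checking it on all 8 rows confirms it matches H.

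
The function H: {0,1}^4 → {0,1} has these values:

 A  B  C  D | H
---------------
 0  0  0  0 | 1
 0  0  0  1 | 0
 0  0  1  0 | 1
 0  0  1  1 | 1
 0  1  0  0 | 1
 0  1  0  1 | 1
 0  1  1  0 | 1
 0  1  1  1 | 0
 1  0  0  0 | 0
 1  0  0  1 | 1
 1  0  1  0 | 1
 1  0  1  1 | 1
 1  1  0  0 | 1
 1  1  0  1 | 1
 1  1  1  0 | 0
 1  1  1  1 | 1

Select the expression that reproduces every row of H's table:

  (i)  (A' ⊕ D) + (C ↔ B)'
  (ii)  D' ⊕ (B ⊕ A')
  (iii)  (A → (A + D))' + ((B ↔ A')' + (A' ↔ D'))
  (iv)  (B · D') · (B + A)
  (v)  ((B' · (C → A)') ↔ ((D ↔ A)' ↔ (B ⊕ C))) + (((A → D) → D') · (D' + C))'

(ii) disagrees with H on (0,0,0,0) (formula → 0, table → 1); rule it out.
(iii) disagrees with H on (0,0,0,1) (formula → 1, table → 0); rule it out.
(iv) disagrees with H on (0,0,0,0) (formula → 0, table → 1); rule it out.
(v) disagrees with H on (0,0,0,0) (formula → 0, table → 1); rule it out.
Only (i) survives; checking it on all 16 rows confirms it matches H.

i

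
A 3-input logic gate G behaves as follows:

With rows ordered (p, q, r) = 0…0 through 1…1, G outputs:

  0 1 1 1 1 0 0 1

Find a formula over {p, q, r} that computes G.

G(p, q, r) = ¬((((¬p ∧ ¬q) ∧ ¬r) ∨ ((p ∧ ¬q) ∧ r)) ∨ ((p ∧ q) ∧ ¬r))

The 0-rows are (0,0,0), (1,0,1), (1,1,0). Take each as a conjunction (¬p·¬q·¬r, p·¬q·r, p·q·¬r), form their disjunction, and complement — that gives a formula that is 1 everywhere G is.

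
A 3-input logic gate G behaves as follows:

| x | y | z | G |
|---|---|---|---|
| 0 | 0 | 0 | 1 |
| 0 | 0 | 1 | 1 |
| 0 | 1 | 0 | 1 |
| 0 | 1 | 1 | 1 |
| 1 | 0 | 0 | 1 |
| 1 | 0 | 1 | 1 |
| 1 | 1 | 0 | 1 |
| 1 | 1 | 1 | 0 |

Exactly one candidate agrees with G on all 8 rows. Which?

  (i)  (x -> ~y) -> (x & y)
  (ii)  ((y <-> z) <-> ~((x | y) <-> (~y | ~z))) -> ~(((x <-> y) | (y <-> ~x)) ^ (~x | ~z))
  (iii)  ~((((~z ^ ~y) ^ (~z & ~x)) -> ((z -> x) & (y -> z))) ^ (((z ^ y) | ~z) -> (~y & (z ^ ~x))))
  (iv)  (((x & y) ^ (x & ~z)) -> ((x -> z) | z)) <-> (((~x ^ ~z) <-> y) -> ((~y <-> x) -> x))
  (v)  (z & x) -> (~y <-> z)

(i) fails at (0,0,0): the formula yields 0, G is 1.
(ii) fails at (1,0,1): the formula yields 0, G is 1.
(iii) fails at (0,1,0): the formula yields 0, G is 1.
(iv) fails at (0,1,1): the formula yields 0, G is 1.
(v) is the remaining candidate, and it agrees with G on all 8 inputs.

v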